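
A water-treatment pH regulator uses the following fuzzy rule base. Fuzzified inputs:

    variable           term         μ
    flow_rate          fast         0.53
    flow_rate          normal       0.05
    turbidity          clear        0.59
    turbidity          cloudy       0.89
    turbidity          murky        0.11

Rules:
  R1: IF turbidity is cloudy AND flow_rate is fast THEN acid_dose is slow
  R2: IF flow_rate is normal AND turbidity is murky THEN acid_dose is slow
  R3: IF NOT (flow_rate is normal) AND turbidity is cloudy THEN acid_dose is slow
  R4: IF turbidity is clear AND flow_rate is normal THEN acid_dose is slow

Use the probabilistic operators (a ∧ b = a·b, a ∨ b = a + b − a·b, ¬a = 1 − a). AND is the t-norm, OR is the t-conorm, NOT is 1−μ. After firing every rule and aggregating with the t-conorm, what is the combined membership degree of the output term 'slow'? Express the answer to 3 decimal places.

R1: cloudy=0.89, fast=0.53; AND[a·b] → w = 0.4717
R2: normal=0.05, murky=0.11; AND[a·b] → w = 0.0055
R3: ¬normal=1−0.05=0.95, cloudy=0.89; AND[a·b] → w = 0.8455
R4: clear=0.59, normal=0.05; AND[a·b] → w = 0.0295
Rules with consequent 'slow': {R1, R2, R3, R4} → strengths 0.4717, 0.0055, 0.8455, 0.0295
Aggregate via t-conorm [a + b − a·b]: 0.9212

0.921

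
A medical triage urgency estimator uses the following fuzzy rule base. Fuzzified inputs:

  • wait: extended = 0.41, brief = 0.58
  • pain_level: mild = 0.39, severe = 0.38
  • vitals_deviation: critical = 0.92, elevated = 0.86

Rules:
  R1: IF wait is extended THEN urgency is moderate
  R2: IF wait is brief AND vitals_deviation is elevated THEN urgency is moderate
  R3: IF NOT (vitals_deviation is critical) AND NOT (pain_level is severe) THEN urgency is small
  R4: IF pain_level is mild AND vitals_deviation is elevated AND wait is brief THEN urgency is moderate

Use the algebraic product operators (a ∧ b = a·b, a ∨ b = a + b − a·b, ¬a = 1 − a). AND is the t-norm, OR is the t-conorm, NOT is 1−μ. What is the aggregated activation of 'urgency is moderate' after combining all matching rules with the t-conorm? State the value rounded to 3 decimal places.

R1: extended=0.41 → w = 0.4100
R2: brief=0.58, elevated=0.86; AND[a·b] → w = 0.4988
R3: ¬critical=1−0.92=0.08, ¬severe=1−0.38=0.62; AND[a·b] → w = 0.0496
R4: mild=0.39, elevated=0.86, brief=0.58; AND[a·b] → w = 0.1945
Rules with consequent 'moderate': {R1, R2, R4} → strengths 0.4100, 0.4988, 0.1945
Aggregate via t-conorm [a + b − a·b]: 0.7618

0.762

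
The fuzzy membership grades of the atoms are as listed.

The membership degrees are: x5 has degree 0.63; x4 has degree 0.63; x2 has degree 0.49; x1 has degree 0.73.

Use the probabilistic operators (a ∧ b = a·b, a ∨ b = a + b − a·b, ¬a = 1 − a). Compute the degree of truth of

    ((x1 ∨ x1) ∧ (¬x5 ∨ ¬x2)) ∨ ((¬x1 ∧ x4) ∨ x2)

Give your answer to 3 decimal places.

0.848

x1 ∨ x1 = a + b − a·b on (0.7300, 0.7300) = 0.9271
¬x5 = 1 − 0.6300 = 0.3700
¬x2 = 1 − 0.4900 = 0.5100
¬x5 ∨ ¬x2 = a + b − a·b on (0.3700, 0.5100) = 0.6913
(x1 ∨ x1) ∧ (¬x5 ∨ ¬x2) = a·b on (0.9271, 0.6913) = 0.6409
¬x1 = 1 − 0.7300 = 0.2700
¬x1 ∧ x4 = a·b on (0.2700, 0.6300) = 0.1701
(¬x1 ∧ x4) ∨ x2 = a + b − a·b on (0.1701, 0.4900) = 0.5768
((x1 ∨ x1) ∧ (¬x5 ∨ ¬x2)) ∨ ((¬x1 ∧ x4) ∨ x2) = a + b − a·b on (0.6409, 0.5768) = 0.8480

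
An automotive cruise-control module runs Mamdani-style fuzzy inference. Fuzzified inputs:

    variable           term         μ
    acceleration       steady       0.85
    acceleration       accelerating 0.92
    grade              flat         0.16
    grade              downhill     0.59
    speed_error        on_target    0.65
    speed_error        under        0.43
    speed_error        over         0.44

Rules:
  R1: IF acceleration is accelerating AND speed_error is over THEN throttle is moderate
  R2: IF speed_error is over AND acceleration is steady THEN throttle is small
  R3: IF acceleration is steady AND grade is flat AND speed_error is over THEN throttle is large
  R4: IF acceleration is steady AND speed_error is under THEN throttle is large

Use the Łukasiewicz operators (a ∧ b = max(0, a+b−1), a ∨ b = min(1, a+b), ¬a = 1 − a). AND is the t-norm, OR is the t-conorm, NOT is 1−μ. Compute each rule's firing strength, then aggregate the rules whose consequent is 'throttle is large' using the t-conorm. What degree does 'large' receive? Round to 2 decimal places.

0.28

R1: accelerating=0.92, over=0.44; AND[max(0, a+b−1)] → w = 0.36
R2: over=0.44, steady=0.85; AND[max(0, a+b−1)] → w = 0.29
R3: steady=0.85, flat=0.16, over=0.44; AND[max(0, a+b−1)] → w = 0.00
R4: steady=0.85, under=0.43; AND[max(0, a+b−1)] → w = 0.28
Rules with consequent 'large': {R3, R4} → strengths 0.00, 0.28
Aggregate via t-conorm [min(1, a+b)]: 0.28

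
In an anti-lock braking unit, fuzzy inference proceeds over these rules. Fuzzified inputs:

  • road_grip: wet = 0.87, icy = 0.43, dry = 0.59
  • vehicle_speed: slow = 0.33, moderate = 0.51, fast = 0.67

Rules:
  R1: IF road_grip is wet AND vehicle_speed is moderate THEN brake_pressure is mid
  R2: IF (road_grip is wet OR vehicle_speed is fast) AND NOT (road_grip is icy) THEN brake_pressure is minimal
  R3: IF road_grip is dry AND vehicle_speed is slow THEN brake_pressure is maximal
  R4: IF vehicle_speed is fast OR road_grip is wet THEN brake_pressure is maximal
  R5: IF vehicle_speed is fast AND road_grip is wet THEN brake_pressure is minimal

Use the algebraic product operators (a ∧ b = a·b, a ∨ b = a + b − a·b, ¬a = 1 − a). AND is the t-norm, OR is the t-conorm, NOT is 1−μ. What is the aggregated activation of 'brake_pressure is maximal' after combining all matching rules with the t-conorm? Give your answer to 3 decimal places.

0.965

R1: wet=0.87, moderate=0.51; AND[a·b] → w = 0.4437
R2: (wet=0.87 OR fast=0.67) = 0.9571; AND[a·b] with ¬icy=1−0.43=0.57 → w = 0.5455
R3: dry=0.59, slow=0.33; AND[a·b] → w = 0.1947
R4: fast=0.67, wet=0.87; OR[a + b − a·b] → w = 0.9571
R5: fast=0.67, wet=0.87; AND[a·b] → w = 0.5829
Rules with consequent 'maximal': {R3, R4} → strengths 0.1947, 0.9571
Aggregate via t-conorm [a + b − a·b]: 0.9655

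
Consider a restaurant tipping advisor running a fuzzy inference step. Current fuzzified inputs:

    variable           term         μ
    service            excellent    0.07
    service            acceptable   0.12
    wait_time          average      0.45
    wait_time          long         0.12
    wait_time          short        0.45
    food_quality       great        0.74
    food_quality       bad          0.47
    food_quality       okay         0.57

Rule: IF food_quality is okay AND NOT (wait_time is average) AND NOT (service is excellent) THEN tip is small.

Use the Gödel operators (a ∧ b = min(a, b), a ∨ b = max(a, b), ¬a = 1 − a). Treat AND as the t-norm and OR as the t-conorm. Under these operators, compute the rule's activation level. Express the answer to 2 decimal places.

0.55

firing strength: okay=0.57, ¬average=1−0.45=0.55, ¬excellent=1−0.07=0.93; AND[min(a, b)] → w = 0.55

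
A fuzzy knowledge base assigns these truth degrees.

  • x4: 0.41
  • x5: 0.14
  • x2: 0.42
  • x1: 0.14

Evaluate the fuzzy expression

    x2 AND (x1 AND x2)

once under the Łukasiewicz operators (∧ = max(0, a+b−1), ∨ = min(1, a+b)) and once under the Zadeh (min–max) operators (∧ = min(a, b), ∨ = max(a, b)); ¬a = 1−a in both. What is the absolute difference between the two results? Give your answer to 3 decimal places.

0.140

Under Łukasiewicz:
  x1 AND x2 = max(0, a+b−1) on (0.14, 0.42) = 0.00
  x2 AND (x1 AND x2) = max(0, a+b−1) on (0.42, 0.00) = 0.00
  → value = 0.0000
Under Zadeh (min–max):
  x1 AND x2 = min(a, b) on (0.14, 0.42) = 0.14
  x2 AND (x1 AND x2) = min(a, b) on (0.42, 0.14) = 0.14
  → value = 0.1400
|0.0000 − 0.1400| = 0.140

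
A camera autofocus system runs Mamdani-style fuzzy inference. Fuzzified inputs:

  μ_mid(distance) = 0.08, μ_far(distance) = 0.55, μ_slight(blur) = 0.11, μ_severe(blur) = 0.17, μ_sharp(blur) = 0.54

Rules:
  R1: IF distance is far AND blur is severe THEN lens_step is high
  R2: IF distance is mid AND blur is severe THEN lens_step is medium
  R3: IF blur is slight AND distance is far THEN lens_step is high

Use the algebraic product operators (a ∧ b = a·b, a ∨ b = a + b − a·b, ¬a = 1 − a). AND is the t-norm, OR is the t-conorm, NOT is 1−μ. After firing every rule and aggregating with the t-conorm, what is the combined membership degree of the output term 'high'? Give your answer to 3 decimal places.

R1: far=0.55, severe=0.17; AND[a·b] → w = 0.0935
R2: mid=0.08, severe=0.17; AND[a·b] → w = 0.0136
R3: slight=0.11, far=0.55; AND[a·b] → w = 0.0605
Rules with consequent 'high': {R1, R3} → strengths 0.0935, 0.0605
Aggregate via t-conorm [a + b − a·b]: 0.1483

0.148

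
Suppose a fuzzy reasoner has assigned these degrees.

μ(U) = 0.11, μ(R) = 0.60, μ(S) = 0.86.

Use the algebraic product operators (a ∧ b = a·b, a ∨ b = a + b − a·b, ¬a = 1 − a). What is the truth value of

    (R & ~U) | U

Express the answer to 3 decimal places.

~U = 1 − 0.1100 = 0.8900
R & ~U = a·b on (0.6000, 0.8900) = 0.5340
(R & ~U) | U = a + b − a·b on (0.5340, 0.1100) = 0.5853

0.585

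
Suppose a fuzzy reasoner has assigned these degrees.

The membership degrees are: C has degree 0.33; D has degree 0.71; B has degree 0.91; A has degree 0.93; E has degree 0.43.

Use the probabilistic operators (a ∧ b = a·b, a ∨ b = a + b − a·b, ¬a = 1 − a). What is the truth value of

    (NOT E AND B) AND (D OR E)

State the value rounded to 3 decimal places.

NOT E = 1 − 0.4300 = 0.5700
NOT E AND B = a·b on (0.5700, 0.9100) = 0.5187
D OR E = a + b − a·b on (0.7100, 0.4300) = 0.8347
(NOT E AND B) AND (D OR E) = a·b on (0.5187, 0.8347) = 0.4330

0.433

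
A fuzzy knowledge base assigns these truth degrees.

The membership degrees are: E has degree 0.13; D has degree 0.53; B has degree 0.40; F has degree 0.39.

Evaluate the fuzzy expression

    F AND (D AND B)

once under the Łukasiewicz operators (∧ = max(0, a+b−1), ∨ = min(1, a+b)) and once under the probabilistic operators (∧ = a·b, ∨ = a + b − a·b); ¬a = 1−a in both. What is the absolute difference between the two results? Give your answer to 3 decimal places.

Under Łukasiewicz:
  D AND B = max(0, a+b−1) on (0.53, 0.40) = 0.00
  F AND (D AND B) = max(0, a+b−1) on (0.39, 0.00) = 0.00
  → value = 0.0000
Under probabilistic:
  D AND B = a·b on (0.5300, 0.4000) = 0.2120
  F AND (D AND B) = a·b on (0.3900, 0.2120) = 0.0827
  → value = 0.0827
|0.0000 − 0.0827| = 0.083

0.083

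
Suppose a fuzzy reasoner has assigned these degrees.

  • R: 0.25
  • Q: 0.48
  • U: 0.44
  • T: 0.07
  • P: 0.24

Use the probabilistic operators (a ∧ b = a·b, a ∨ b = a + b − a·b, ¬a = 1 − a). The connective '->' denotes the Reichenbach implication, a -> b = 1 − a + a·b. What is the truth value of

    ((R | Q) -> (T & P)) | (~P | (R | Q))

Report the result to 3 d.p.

R | Q = a + b − a·b on (0.2500, 0.4800) = 0.6100
T & P = a·b on (0.0700, 0.2400) = 0.0168
(R | Q) -> (T & P)  [Reichenbach: 1 − a + a·b] with a=0.6100, b=0.0168 → 0.4002
~P = 1 − 0.2400 = 0.7600
R | Q = a + b − a·b on (0.2500, 0.4800) = 0.6100
~P | (R | Q) = a + b − a·b on (0.7600, 0.6100) = 0.9064
((R | Q) -> (T & P)) | (~P | (R | Q)) = a + b − a·b on (0.4002, 0.9064) = 0.9439

0.944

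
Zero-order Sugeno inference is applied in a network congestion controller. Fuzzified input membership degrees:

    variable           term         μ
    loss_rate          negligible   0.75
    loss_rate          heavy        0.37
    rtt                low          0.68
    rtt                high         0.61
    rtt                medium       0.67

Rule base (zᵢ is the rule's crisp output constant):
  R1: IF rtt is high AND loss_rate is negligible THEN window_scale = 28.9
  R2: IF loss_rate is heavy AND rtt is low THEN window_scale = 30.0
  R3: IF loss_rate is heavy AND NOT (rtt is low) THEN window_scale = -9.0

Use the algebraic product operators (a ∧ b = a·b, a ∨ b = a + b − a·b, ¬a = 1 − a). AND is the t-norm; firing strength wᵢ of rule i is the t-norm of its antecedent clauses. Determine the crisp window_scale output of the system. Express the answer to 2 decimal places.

23.81

R1 (z=28.9): high=0.61, negligible=0.75; AND[a·b] → w = 0.4575
R2 (z=30.0): heavy=0.37, low=0.68; AND[a·b] → w = 0.2516
R3 (z=-9.0): heavy=0.37, ¬low=1−0.68=0.32; AND[a·b] → w = 0.1184
Weighted average = (0.4575·28.9 + 0.2516·30.0 + 0.1184·-9.0) / (0.4575 + 0.2516 + 0.1184)
  = 19.7041 / 0.8275 = 23.81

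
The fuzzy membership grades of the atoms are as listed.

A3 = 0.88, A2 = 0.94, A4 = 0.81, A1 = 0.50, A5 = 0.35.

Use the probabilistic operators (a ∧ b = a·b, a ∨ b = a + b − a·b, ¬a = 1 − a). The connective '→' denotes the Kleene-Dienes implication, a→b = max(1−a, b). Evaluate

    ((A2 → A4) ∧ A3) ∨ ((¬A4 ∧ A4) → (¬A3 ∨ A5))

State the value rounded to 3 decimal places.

0.956

A2 → A4  [Kleene-Dienes: max(1−a, b)] with a=0.9400, b=0.8100 → 0.8100
(A2 → A4) ∧ A3 = a·b on (0.8100, 0.8800) = 0.7128
¬A4 = 1 − 0.8100 = 0.1900
¬A4 ∧ A4 = a·b on (0.1900, 0.8100) = 0.1539
¬A3 = 1 − 0.8800 = 0.1200
¬A3 ∨ A5 = a + b − a·b on (0.1200, 0.3500) = 0.4280
(¬A4 ∧ A4) → (¬A3 ∨ A5)  [Kleene-Dienes: max(1−a, b)] with a=0.1539, b=0.4280 → 0.8461
((A2 → A4) ∧ A3) ∨ ((¬A4 ∧ A4) → (¬A3 ∨ A5)) = a + b − a·b on (0.7128, 0.8461) = 0.9558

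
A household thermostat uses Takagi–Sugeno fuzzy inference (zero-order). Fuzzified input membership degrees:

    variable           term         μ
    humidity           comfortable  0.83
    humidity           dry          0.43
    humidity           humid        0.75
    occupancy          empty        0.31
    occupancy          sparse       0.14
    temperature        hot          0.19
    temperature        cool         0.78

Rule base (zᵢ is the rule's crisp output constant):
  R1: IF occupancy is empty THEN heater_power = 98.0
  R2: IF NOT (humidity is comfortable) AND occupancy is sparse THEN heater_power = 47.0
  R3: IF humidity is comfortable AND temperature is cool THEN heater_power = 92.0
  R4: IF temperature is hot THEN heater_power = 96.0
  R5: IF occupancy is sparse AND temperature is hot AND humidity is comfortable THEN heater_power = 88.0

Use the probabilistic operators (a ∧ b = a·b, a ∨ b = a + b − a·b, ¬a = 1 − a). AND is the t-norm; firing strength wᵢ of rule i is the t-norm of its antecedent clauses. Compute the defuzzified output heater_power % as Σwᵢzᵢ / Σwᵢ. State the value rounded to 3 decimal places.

R1 (z=98.0): empty=0.31 → w = 0.3100
R2 (z=47.0): ¬comfortable=1−0.83=0.17, sparse=0.14; AND[a·b] → w = 0.0238
R3 (z=92.0): comfortable=0.83, cool=0.78; AND[a·b] → w = 0.6474
R4 (z=96.0): hot=0.19 → w = 0.1900
R5 (z=88.0): sparse=0.14, hot=0.19, comfortable=0.83; AND[a·b] → w = 0.0221
Weighted average = (0.3100·98.0 + 0.0238·47.0 + 0.6474·92.0 + 0.1900·96.0 + 0.0221·88.0) / (0.3100 + 0.0238 + 0.6474 + 0.1900 + 0.0221)
  = 111.2423 / 1.1933 = 93.224

93.224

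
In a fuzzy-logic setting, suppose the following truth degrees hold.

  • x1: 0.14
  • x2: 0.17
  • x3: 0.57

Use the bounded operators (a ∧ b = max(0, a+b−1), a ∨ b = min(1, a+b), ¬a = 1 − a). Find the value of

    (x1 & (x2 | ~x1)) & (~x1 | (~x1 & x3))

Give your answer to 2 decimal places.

~x1 = 1 − 0.14 = 0.86
x2 | ~x1 = min(1, a+b) on (0.17, 0.86) = 1.00
x1 & (x2 | ~x1) = max(0, a+b−1) on (0.14, 1.00) = 0.14
~x1 = 1 − 0.14 = 0.86
~x1 = 1 − 0.14 = 0.86
~x1 & x3 = max(0, a+b−1) on (0.86, 0.57) = 0.43
~x1 | (~x1 & x3) = min(1, a+b) on (0.86, 0.43) = 1.00
(x1 & (x2 | ~x1)) & (~x1 | (~x1 & x3)) = max(0, a+b−1) on (0.14, 1.00) = 0.14

0.14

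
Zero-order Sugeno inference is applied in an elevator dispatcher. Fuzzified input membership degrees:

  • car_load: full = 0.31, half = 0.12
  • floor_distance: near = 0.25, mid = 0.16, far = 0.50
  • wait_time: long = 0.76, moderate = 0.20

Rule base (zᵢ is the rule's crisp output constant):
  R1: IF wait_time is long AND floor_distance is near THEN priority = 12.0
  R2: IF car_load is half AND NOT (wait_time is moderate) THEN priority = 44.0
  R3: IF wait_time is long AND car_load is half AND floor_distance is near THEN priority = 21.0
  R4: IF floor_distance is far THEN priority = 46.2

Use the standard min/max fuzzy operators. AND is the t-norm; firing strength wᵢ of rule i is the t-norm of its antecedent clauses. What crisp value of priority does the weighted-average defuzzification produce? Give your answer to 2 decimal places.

R1 (z=12.0): long=0.76, near=0.25; AND[min(a, b)] → w = 0.25
R2 (z=44.0): half=0.12, ¬moderate=1−0.20=0.80; AND[min(a, b)] → w = 0.12
R3 (z=21.0): long=0.76, half=0.12, near=0.25; AND[min(a, b)] → w = 0.12
R4 (z=46.2): far=0.50 → w = 0.50
Weighted average = (0.25·12.0 + 0.12·44.0 + 0.12·21.0 + 0.50·46.2) / (0.25 + 0.12 + 0.12 + 0.50)
  = 33.9000 / 0.9900 = 34.24

34.24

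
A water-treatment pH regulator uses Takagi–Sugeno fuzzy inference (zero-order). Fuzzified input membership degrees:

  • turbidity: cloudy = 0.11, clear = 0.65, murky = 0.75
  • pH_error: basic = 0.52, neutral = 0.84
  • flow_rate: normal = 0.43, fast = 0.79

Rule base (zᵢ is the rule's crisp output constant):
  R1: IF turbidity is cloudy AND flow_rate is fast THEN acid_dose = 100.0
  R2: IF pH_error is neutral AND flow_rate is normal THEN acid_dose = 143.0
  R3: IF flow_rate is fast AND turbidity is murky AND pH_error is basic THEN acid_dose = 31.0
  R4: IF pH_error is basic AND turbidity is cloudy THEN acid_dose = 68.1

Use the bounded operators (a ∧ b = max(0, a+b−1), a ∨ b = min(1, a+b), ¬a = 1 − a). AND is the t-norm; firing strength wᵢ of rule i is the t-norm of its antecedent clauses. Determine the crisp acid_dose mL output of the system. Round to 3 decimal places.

122.636

R1 (z=100.0): cloudy=0.11, fast=0.79; AND[max(0, a+b−1)] → w = 0.00
R2 (z=143.0): neutral=0.84, normal=0.43; AND[max(0, a+b−1)] → w = 0.27
R3 (z=31.0): fast=0.79, murky=0.75, basic=0.52; AND[max(0, a+b−1)] → w = 0.06
R4 (z=68.1): basic=0.52, cloudy=0.11; AND[max(0, a+b−1)] → w = 0.00
Weighted average = (0.00·100.0 + 0.27·143.0 + 0.06·31.0 + 0.00·68.1) / (0.00 + 0.27 + 0.06 + 0.00)
  = 40.4700 / 0.3300 = 122.636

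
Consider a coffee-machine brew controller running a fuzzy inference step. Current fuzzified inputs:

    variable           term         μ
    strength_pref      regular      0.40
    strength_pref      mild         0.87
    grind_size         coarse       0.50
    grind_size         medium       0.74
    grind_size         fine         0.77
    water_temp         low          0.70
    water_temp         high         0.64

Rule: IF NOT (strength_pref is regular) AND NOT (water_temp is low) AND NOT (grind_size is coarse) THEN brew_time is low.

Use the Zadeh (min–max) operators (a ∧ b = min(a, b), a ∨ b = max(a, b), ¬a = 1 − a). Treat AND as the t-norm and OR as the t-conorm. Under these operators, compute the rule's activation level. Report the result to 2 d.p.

firing strength: ¬regular=1−0.40=0.60, ¬low=1−0.70=0.30, ¬coarse=1−0.50=0.50; AND[min(a, b)] → w = 0.30

0.30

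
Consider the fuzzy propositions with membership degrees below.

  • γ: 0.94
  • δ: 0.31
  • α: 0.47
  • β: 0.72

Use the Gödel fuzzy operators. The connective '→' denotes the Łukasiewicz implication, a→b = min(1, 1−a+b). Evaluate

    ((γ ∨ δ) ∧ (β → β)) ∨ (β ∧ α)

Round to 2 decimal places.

γ ∨ δ = max(a, b) on (0.94, 0.31) = 0.94
β → β  [Łukasiewicz: min(1, 1−a+b)] with a=0.72, b=0.72 → 1.00
(γ ∨ δ) ∧ (β → β) = min(a, b) on (0.94, 1.00) = 0.94
β ∧ α = min(a, b) on (0.72, 0.47) = 0.47
((γ ∨ δ) ∧ (β → β)) ∨ (β ∧ α) = max(a, b) on (0.94, 0.47) = 0.94

0.94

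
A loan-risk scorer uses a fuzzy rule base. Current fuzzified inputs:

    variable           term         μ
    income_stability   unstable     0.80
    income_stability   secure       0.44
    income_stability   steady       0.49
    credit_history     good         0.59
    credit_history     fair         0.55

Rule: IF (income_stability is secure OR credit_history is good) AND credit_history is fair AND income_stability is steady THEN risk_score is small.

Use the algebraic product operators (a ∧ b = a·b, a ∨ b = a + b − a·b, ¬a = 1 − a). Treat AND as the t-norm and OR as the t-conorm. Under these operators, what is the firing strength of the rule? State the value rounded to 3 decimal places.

firing strength: (secure=0.44 OR good=0.59) = 0.7704; AND[a·b] with fair=0.55, steady=0.49 → w = 0.2076

0.208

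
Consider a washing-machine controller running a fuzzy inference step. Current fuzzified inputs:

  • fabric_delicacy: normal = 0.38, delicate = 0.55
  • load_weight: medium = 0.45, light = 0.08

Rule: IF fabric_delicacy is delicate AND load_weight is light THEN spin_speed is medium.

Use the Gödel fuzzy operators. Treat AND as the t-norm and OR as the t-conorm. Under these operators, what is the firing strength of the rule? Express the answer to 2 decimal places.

0.08

firing strength: delicate=0.55, light=0.08; AND[min(a, b)] → w = 0.08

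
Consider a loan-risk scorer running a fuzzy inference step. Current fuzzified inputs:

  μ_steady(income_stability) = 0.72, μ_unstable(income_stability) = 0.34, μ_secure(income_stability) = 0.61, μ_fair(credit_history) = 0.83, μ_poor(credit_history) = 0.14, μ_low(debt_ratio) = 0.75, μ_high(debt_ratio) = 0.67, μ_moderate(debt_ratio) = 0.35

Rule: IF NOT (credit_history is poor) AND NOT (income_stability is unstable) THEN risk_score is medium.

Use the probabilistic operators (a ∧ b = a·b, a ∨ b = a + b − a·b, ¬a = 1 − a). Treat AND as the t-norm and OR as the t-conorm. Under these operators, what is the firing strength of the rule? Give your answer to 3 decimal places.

firing strength: ¬poor=1−0.14=0.86, ¬unstable=1−0.34=0.66; AND[a·b] → w = 0.5676

0.568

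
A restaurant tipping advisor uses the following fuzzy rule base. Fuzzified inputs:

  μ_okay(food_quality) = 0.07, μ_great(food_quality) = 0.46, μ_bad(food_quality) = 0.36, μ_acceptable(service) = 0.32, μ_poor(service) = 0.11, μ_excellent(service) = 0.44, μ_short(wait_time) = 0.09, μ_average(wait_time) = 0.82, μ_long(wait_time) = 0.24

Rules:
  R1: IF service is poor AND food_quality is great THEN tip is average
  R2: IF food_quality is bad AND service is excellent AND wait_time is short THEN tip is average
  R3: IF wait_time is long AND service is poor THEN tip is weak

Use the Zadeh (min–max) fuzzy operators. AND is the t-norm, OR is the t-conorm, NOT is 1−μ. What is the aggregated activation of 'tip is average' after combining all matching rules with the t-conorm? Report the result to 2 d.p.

0.11

R1: poor=0.11, great=0.46; AND[min(a, b)] → w = 0.11
R2: bad=0.36, excellent=0.44, short=0.09; AND[min(a, b)] → w = 0.09
R3: long=0.24, poor=0.11; AND[min(a, b)] → w = 0.11
Rules with consequent 'average': {R1, R2} → strengths 0.11, 0.09
Aggregate via t-conorm [max(a, b)]: 0.11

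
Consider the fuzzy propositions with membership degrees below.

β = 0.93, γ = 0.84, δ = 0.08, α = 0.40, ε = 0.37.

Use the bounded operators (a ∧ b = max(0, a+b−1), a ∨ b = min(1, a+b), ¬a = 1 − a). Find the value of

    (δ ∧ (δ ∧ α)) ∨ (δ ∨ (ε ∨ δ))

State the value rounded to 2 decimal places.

0.53

δ ∧ α = max(0, a+b−1) on (0.08, 0.40) = 0.00
δ ∧ (δ ∧ α) = max(0, a+b−1) on (0.08, 0.00) = 0.00
ε ∨ δ = min(1, a+b) on (0.37, 0.08) = 0.45
δ ∨ (ε ∨ δ) = min(1, a+b) on (0.08, 0.45) = 0.53
(δ ∧ (δ ∧ α)) ∨ (δ ∨ (ε ∨ δ)) = min(1, a+b) on (0.00, 0.53) = 0.53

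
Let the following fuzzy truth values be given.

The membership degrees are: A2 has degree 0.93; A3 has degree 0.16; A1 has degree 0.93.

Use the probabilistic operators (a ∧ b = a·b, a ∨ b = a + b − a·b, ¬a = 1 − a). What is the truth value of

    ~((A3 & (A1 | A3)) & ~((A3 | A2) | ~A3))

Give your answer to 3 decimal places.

A1 | A3 = a + b − a·b on (0.9300, 0.1600) = 0.9412
A3 & (A1 | A3) = a·b on (0.1600, 0.9412) = 0.1506
A3 | A2 = a + b − a·b on (0.1600, 0.9300) = 0.9412
~A3 = 1 − 0.1600 = 0.8400
(A3 | A2) | ~A3 = a + b − a·b on (0.9412, 0.8400) = 0.9906
~((A3 | A2) | ~A3) = 1 − 0.9906 = 0.0094
(A3 & (A1 | A3)) & ~((A3 | A2) | ~A3) = a·b on (0.1506, 0.0094) = 0.0014
~((A3 & (A1 | A3)) & ~((A3 | A2) | ~A3)) = 1 − 0.0014 = 0.9986

0.999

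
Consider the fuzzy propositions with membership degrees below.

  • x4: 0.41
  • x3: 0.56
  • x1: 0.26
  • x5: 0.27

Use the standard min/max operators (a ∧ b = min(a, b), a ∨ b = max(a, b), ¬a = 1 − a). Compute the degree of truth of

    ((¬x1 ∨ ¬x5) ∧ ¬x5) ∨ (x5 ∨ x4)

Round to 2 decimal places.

0.73

¬x1 = 1 − 0.26 = 0.74
¬x5 = 1 − 0.27 = 0.73
¬x1 ∨ ¬x5 = max(a, b) on (0.74, 0.73) = 0.74
¬x5 = 1 − 0.27 = 0.73
(¬x1 ∨ ¬x5) ∧ ¬x5 = min(a, b) on (0.74, 0.73) = 0.73
x5 ∨ x4 = max(a, b) on (0.27, 0.41) = 0.41
((¬x1 ∨ ¬x5) ∧ ¬x5) ∨ (x5 ∨ x4) = max(a, b) on (0.73, 0.41) = 0.73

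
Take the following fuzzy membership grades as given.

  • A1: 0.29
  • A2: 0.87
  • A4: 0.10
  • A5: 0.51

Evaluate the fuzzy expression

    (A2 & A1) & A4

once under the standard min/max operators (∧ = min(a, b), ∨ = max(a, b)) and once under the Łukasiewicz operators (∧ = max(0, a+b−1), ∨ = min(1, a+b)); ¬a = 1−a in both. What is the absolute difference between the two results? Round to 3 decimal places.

0.100

Under standard min/max:
  A2 & A1 = min(a, b) on (0.87, 0.29) = 0.29
  (A2 & A1) & A4 = min(a, b) on (0.29, 0.10) = 0.10
  → value = 0.1000
Under Łukasiewicz:
  A2 & A1 = max(0, a+b−1) on (0.87, 0.29) = 0.16
  (A2 & A1) & A4 = max(0, a+b−1) on (0.16, 0.10) = 0.00
  → value = 0.0000
|0.1000 − 0.0000| = 0.100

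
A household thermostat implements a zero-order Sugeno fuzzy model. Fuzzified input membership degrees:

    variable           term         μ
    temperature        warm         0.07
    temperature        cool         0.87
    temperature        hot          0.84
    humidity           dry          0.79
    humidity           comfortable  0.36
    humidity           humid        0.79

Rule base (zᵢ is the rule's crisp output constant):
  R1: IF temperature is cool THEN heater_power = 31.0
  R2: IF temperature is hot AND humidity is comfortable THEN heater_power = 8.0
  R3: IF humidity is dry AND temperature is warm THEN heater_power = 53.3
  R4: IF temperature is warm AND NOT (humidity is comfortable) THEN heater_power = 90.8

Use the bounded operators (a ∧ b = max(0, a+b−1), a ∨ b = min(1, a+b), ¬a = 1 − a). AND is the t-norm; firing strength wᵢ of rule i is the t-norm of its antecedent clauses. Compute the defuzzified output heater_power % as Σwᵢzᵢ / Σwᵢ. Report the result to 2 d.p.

R1 (z=31.0): cool=0.87 → w = 0.87
R2 (z=8.0): hot=0.84, comfortable=0.36; AND[max(0, a+b−1)] → w = 0.20
R3 (z=53.3): dry=0.79, warm=0.07; AND[max(0, a+b−1)] → w = 0.00
R4 (z=90.8): warm=0.07, ¬comfortable=1−0.36=0.64; AND[max(0, a+b−1)] → w = 0.00
Weighted average = (0.87·31.0 + 0.20·8.0 + 0.00·53.3 + 0.00·90.8) / (0.87 + 0.20 + 0.00 + 0.00)
  = 28.5700 / 1.0700 = 26.70

26.70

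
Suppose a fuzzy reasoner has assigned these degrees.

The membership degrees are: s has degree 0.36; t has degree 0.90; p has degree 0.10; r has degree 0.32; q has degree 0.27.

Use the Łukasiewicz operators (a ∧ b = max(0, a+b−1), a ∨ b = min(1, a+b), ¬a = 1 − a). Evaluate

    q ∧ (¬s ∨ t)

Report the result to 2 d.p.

¬s = 1 − 0.36 = 0.64
¬s ∨ t = min(1, a+b) on (0.64, 0.90) = 1.00
q ∧ (¬s ∨ t) = max(0, a+b−1) on (0.27, 1.00) = 0.27

0.27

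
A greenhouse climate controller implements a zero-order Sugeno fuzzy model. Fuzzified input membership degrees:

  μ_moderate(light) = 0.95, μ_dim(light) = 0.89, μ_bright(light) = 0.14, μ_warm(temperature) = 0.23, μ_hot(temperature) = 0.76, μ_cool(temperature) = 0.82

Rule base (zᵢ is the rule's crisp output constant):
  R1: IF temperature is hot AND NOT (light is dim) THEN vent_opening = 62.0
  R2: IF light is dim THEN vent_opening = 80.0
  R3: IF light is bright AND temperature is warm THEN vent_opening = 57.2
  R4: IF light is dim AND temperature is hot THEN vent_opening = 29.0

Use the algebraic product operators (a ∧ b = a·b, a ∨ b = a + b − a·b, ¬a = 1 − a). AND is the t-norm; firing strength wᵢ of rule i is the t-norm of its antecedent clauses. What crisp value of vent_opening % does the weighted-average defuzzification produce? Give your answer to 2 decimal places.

R1 (z=62.0): hot=0.76, ¬dim=1−0.89=0.11; AND[a·b] → w = 0.0836
R2 (z=80.0): dim=0.89 → w = 0.8900
R3 (z=57.2): bright=0.14, warm=0.23; AND[a·b] → w = 0.0322
R4 (z=29.0): dim=0.89, hot=0.76; AND[a·b] → w = 0.6764
Weighted average = (0.0836·62.0 + 0.8900·80.0 + 0.0322·57.2 + 0.6764·29.0) / (0.0836 + 0.8900 + 0.0322 + 0.6764)
  = 97.8406 / 1.6822 = 58.16

58.16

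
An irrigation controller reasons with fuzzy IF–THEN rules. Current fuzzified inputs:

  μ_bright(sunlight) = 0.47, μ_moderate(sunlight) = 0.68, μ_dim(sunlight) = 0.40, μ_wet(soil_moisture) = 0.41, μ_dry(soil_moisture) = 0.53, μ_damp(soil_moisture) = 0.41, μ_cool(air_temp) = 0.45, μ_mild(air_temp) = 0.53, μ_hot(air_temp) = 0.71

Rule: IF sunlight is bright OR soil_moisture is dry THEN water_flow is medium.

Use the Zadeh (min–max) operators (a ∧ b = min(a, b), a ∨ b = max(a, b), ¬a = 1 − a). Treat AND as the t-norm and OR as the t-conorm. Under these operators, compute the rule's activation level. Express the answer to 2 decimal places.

firing strength: bright=0.47, dry=0.53; OR[max(a, b)] → w = 0.53

0.53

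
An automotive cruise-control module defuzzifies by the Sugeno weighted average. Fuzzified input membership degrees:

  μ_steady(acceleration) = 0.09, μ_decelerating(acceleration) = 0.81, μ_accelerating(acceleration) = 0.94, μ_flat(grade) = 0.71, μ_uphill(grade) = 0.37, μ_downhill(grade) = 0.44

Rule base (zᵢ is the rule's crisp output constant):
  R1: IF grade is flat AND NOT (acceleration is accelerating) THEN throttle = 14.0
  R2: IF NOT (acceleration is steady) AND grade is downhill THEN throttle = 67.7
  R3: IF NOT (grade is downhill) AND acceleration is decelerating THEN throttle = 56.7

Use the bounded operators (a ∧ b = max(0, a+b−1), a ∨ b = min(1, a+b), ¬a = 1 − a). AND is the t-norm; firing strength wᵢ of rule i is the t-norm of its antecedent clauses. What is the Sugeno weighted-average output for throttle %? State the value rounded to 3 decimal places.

R1 (z=14.0): flat=0.71, ¬accelerating=1−0.94=0.06; AND[max(0, a+b−1)] → w = 0.00
R2 (z=67.7): ¬steady=1−0.09=0.91, downhill=0.44; AND[max(0, a+b−1)] → w = 0.35
R3 (z=56.7): ¬downhill=1−0.44=0.56, decelerating=0.81; AND[max(0, a+b−1)] → w = 0.37
Weighted average = (0.00·14.0 + 0.35·67.7 + 0.37·56.7) / (0.00 + 0.35 + 0.37)
  = 44.6740 / 0.7200 = 62.047

62.047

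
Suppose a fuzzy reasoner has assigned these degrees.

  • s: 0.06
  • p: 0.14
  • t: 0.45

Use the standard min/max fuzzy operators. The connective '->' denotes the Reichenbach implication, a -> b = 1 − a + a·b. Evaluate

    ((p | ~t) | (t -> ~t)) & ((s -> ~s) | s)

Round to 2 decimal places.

0.80

~t = 1 − 0.45 = 0.55
p | ~t = max(a, b) on (0.14, 0.55) = 0.55
~t = 1 − 0.45 = 0.55
t -> ~t  [Reichenbach: 1 − a + a·b] with a=0.45, b=0.55 → 0.80
(p | ~t) | (t -> ~t) = max(a, b) on (0.55, 0.80) = 0.80
~s = 1 − 0.06 = 0.94
s -> ~s  [Reichenbach: 1 − a + a·b] with a=0.06, b=0.94 → 1.00
(s -> ~s) | s = max(a, b) on (1.00, 0.06) = 1.00
((p | ~t) | (t -> ~t)) & ((s -> ~s) | s) = min(a, b) on (0.80, 1.00) = 0.80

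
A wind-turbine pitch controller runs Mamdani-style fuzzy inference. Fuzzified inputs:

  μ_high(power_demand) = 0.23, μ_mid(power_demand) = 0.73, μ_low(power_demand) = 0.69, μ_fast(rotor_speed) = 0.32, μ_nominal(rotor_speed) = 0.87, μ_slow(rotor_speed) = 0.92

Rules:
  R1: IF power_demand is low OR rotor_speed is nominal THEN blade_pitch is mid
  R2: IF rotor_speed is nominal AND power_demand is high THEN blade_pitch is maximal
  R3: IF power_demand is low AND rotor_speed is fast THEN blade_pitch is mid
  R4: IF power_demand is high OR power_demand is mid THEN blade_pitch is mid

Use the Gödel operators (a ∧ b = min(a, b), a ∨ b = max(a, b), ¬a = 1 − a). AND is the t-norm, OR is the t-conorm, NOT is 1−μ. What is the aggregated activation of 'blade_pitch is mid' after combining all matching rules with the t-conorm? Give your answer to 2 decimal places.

0.87

R1: low=0.69, nominal=0.87; OR[max(a, b)] → w = 0.87
R2: nominal=0.87, high=0.23; AND[min(a, b)] → w = 0.23
R3: low=0.69, fast=0.32; AND[min(a, b)] → w = 0.32
R4: high=0.23, mid=0.73; OR[max(a, b)] → w = 0.73
Rules with consequent 'mid': {R1, R3, R4} → strengths 0.87, 0.32, 0.73
Aggregate via t-conorm [max(a, b)]: 0.87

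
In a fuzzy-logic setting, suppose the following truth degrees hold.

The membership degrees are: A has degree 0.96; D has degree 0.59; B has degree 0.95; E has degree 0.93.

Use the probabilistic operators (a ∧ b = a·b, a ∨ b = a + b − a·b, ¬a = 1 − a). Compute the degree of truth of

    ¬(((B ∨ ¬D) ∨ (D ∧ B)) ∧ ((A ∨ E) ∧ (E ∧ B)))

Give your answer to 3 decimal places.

¬D = 1 − 0.5900 = 0.4100
B ∨ ¬D = a + b − a·b on (0.9500, 0.4100) = 0.9705
D ∧ B = a·b on (0.5900, 0.9500) = 0.5605
(B ∨ ¬D) ∨ (D ∧ B) = a + b − a·b on (0.9705, 0.5605) = 0.9870
A ∨ E = a + b − a·b on (0.9600, 0.9300) = 0.9972
E ∧ B = a·b on (0.9300, 0.9500) = 0.8835
(A ∨ E) ∧ (E ∧ B) = a·b on (0.9972, 0.8835) = 0.8810
((B ∨ ¬D) ∨ (D ∧ B)) ∧ ((A ∨ E) ∧ (E ∧ B)) = a·b on (0.9870, 0.8810) = 0.8696
¬(((B ∨ ¬D) ∨ (D ∧ B)) ∧ ((A ∨ E) ∧ (E ∧ B))) = 1 − 0.8696 = 0.1304

0.130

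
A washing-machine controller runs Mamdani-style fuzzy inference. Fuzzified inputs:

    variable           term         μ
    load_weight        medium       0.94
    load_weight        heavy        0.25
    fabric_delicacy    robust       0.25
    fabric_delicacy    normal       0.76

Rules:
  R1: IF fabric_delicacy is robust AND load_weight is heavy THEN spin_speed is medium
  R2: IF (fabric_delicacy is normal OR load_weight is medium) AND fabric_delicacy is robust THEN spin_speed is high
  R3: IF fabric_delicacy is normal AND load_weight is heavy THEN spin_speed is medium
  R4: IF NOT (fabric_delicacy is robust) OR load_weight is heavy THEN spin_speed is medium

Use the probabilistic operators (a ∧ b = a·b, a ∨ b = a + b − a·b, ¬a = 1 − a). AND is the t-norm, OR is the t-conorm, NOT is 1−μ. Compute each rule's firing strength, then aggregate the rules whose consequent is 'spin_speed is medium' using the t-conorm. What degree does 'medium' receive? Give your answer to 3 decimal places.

R1: robust=0.25, heavy=0.25; AND[a·b] → w = 0.0625
R2: (normal=0.76 OR medium=0.94) = 0.9856; AND[a·b] with robust=0.25 → w = 0.2464
R3: normal=0.76, heavy=0.25; AND[a·b] → w = 0.1900
R4: ¬robust=1−0.25=0.75, heavy=0.25; OR[a + b − a·b] → w = 0.8125
Rules with consequent 'medium': {R1, R3, R4} → strengths 0.0625, 0.1900, 0.8125
Aggregate via t-conorm [a + b − a·b]: 0.8576

0.858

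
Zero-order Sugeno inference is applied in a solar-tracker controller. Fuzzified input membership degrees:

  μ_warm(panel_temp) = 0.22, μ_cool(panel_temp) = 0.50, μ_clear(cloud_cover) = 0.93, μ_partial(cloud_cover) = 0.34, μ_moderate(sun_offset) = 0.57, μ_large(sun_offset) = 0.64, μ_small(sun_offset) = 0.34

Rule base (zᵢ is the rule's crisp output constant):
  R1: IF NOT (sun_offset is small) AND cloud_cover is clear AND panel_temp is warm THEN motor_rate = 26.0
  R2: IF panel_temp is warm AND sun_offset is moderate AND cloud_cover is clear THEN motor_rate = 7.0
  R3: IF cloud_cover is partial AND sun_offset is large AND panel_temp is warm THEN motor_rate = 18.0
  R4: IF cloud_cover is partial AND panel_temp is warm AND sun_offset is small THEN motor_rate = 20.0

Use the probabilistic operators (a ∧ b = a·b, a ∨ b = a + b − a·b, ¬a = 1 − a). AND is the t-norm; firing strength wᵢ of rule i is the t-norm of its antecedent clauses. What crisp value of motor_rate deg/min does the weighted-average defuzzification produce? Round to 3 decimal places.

R1 (z=26.0): ¬small=1−0.34=0.66, clear=0.93, warm=0.22; AND[a·b] → w = 0.1350
R2 (z=7.0): warm=0.22, moderate=0.57, clear=0.93; AND[a·b] → w = 0.1166
R3 (z=18.0): partial=0.34, large=0.64, warm=0.22; AND[a·b] → w = 0.0479
R4 (z=20.0): partial=0.34, warm=0.22, small=0.34; AND[a·b] → w = 0.0254
Weighted average = (0.1350·26.0 + 0.1166·7.0 + 0.0479·18.0 + 0.0254·20.0) / (0.1350 + 0.1166 + 0.0479 + 0.0254)
  = 5.6976 / 0.3250 = 17.533

17.533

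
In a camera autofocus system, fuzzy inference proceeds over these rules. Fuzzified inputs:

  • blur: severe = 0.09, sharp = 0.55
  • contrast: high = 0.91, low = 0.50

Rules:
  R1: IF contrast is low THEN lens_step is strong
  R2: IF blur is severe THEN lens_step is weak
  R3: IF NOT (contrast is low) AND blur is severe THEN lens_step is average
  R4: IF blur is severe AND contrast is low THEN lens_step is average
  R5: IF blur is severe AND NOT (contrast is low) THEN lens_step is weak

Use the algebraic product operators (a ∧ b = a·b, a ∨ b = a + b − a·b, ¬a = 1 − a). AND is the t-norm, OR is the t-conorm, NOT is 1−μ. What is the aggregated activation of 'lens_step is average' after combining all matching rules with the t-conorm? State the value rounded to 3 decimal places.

0.088

R1: low=0.50 → w = 0.5000
R2: severe=0.09 → w = 0.0900
R3: ¬low=1−0.50=0.50, severe=0.09; AND[a·b] → w = 0.0450
R4: severe=0.09, low=0.50; AND[a·b] → w = 0.0450
R5: severe=0.09, ¬low=1−0.50=0.50; AND[a·b] → w = 0.0450
Rules with consequent 'average': {R3, R4} → strengths 0.0450, 0.0450
Aggregate via t-conorm [a + b − a·b]: 0.0880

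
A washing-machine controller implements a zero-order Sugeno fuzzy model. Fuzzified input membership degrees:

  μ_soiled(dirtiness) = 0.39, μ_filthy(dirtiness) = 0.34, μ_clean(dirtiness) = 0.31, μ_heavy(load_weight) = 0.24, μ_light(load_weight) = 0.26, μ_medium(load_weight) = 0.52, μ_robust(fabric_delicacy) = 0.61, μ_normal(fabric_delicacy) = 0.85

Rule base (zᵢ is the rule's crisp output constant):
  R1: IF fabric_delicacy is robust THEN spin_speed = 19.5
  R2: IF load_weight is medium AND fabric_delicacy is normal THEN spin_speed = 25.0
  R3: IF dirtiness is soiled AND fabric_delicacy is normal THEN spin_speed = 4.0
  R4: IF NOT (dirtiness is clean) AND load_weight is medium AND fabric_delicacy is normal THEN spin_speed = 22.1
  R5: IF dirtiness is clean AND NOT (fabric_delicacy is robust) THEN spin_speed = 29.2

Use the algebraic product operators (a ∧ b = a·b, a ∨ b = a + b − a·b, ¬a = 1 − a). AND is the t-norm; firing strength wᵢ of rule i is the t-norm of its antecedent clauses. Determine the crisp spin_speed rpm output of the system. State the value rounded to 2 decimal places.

R1 (z=19.5): robust=0.61 → w = 0.6100
R2 (z=25.0): medium=0.52, normal=0.85; AND[a·b] → w = 0.4420
R3 (z=4.0): soiled=0.39, normal=0.85; AND[a·b] → w = 0.3315
R4 (z=22.1): ¬clean=1−0.31=0.69, medium=0.52, normal=0.85; AND[a·b] → w = 0.3050
R5 (z=29.2): clean=0.31, ¬robust=1−0.61=0.39; AND[a·b] → w = 0.1209
Weighted average = (0.6100·19.5 + 0.4420·25.0 + 0.3315·4.0 + 0.3050·22.1 + 0.1209·29.2) / (0.6100 + 0.4420 + 0.3315 + 0.3050 + 0.1209)
  = 34.5413 / 1.8094 = 19.09

19.09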